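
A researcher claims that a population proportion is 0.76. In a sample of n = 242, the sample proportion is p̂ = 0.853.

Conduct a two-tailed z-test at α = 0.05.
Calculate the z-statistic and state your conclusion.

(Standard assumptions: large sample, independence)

Answer: z = 3.3875, reject H₀

Derivation:
H₀: p = 0.76, H₁: p ≠ 0.76
Standard error: SE = √(p₀(1-p₀)/n) = √(0.76×0.24/242) = 0.027454
z-statistic: z = (p̂ - p₀)/SE = (0.853 - 0.76)/0.027454 = 3.3875
Critical value: z_0.025 = ±1.960
p-value = 0.0007
Decision: reject H₀ at α = 0.05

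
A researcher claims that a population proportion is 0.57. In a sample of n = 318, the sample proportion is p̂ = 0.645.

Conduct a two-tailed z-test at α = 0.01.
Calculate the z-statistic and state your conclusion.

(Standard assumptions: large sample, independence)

H₀: p = 0.57, H₁: p ≠ 0.57
Standard error: SE = √(p₀(1-p₀)/n) = √(0.57×0.43/318) = 0.027762
z-statistic: z = (p̂ - p₀)/SE = (0.645 - 0.57)/0.027762 = 2.7015
Critical value: z_0.005 = ±2.576
p-value = 0.0069
Decision: reject H₀ at α = 0.01

Answer: z = 2.7015, reject H₀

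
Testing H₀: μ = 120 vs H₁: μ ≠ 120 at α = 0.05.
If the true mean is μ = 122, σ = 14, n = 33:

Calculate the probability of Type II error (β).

Answer: β ≈ 0.8700

Derivation:
SE = σ/√n = 14/√33 = 2.4371
Critical values: μ₀ ± z_0.025×SE = 120 ± 1.960×2.4371
Acceptance region: (115.2233, 124.7767)
Under H₁ (μ = 122): z_high = (124.7767 - 122)/2.4371 = 1.1393, z_low = (115.2233 - 122)/2.4371 = -2.7806
β = P(not reject | H₁) = Φ(1.1393) - Φ(-2.7806) ≈ 0.8700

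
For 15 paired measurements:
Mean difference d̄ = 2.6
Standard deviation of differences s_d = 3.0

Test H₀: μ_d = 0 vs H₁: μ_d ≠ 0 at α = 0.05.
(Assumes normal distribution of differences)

df = n - 1 = 14
SE = s_d/√n = 3.0/√15 = 0.7746
t = d̄/SE = 2.6/0.7746 = 3.3566
Critical value: t_{0.025,14} = ±2.145
p-value ≈ 0.0047
Decision: reject H₀

Answer: t = 3.3566, reject H₀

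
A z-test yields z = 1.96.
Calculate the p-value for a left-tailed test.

For z = 1.96:
p = P(Z < 1.96) = Φ(1.96) = 0.9750

Answer: p-value ≈ 0.9750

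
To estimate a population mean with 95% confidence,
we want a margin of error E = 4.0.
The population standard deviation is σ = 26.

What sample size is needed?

Answer: n = 163

Derivation:
z_0.025 = 1.960
n = (z×σ/E)² = (1.960×26/4.0)²
n = 162.3076
Round up: n = 163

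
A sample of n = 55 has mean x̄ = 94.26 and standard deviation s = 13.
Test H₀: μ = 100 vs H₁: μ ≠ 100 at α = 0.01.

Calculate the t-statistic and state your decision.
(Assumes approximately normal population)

Answer: t = -3.2746, reject H₀

Derivation:
df = n - 1 = 54
SE = s/√n = 13/√55 = 1.7529
t = (x̄ - μ₀)/SE = (94.26 - 100)/1.7529 = -3.2746
Critical value: t_{0.005,54} = ±2.670
p-value ≈ 0.0019
Decision: reject H₀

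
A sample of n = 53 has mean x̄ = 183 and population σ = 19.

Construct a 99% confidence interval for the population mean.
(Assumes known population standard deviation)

Answer: (176.2769, 189.7231)

Derivation:
Confidence level: 99%, α = 0.01
z_0.005 = 2.576
SE = σ/√n = 19/√53 = 2.6099
Margin of error = 2.576 × 2.6099 = 6.7231
CI: x̄ ± margin = 183 ± 6.7231
CI: (176.2769, 189.7231)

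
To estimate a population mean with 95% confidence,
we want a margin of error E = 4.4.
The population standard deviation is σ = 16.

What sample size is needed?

z_0.025 = 1.960
n = (z×σ/E)² = (1.960×16/4.4)²
n = 50.7980
Round up: n = 51

Answer: n = 51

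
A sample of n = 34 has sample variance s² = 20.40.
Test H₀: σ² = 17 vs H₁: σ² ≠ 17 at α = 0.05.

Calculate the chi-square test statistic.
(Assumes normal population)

Answer: χ² = 39.6000, fail to reject H₀

Derivation:
df = n - 1 = 33
χ² = (n-1)s²/σ₀² = 33×20.40/17 = 39.6000
Critical values: χ²_{0.975,33} = 19.047, χ²_{0.025,33} = 50.725
Rejection region: χ² < 19.047 or χ² > 50.725
Decision: fail to reject H₀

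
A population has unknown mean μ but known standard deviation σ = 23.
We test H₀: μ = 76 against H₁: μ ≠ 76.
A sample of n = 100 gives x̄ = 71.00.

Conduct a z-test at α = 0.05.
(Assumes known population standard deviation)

Standard error: SE = σ/√n = 23/√100 = 2.3000
z-statistic: z = (x̄ - μ₀)/SE = (71.00 - 76)/2.3000 = -2.1739
Critical value: ±1.960
p-value = 0.0297
Decision: reject H₀

Answer: z = -2.1739, reject H₀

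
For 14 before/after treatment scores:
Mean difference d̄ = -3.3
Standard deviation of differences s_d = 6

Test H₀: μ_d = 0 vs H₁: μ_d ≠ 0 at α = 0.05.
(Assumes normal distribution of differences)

Answer: t = -2.0579, fail to reject H₀

Derivation:
df = n - 1 = 13
SE = s_d/√n = 6/√14 = 1.6036
t = d̄/SE = -3.3/1.6036 = -2.0579
Critical value: t_{0.025,13} = ±2.160
p-value ≈ 0.0602
Decision: fail to reject H₀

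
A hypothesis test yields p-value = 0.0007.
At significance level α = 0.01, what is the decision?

Compare p-value to α:
0.0007 < 0.01
Decision: reject H₀

Answer: reject H₀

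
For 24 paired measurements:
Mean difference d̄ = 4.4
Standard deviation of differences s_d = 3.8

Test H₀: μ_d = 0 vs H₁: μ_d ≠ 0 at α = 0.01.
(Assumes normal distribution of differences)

Answer: t = 5.6723, reject H₀

Derivation:
df = n - 1 = 23
SE = s_d/√n = 3.8/√24 = 0.7757
t = d̄/SE = 4.4/0.7757 = 5.6723
Critical value: t_{0.005,23} = ±2.807
p-value < 0.0001
Decision: reject H₀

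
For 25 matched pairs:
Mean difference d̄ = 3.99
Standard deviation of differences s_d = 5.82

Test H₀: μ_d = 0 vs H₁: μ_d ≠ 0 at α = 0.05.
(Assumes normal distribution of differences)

Answer: t = 3.4278, reject H₀

Derivation:
df = n - 1 = 24
SE = s_d/√n = 5.82/√25 = 1.1640
t = d̄/SE = 3.99/1.1640 = 3.4278
Critical value: t_{0.025,24} = ±2.064
p-value ≈ 0.0022
Decision: reject H₀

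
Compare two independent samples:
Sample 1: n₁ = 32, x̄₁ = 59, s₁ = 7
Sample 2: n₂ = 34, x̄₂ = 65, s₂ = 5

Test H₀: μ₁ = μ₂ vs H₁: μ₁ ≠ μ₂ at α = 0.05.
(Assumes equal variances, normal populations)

Pooled variance: s²_p = [31×7² + 33×5²]/(64) = 36.6250
s_p = 6.0519
SE = s_p×√(1/n₁ + 1/n₂) = 6.0519×√(1/32 + 1/34) = 1.4906
t = (x̄₁ - x̄₂)/SE = (59 - 65)/1.4906 = -4.0252
df = 64, t-critical = ±1.998
Decision: reject H₀

Answer: t = -4.0252, reject H₀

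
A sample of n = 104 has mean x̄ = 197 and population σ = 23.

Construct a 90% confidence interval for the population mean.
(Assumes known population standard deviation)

Confidence level: 90%, α = 0.1
z_0.05 = 1.645
SE = σ/√n = 23/√104 = 2.2553
Margin of error = 1.645 × 2.2553 = 3.7100
CI: x̄ ± margin = 197 ± 3.7100
CI: (193.2900, 200.7100)

Answer: (193.2900, 200.7100)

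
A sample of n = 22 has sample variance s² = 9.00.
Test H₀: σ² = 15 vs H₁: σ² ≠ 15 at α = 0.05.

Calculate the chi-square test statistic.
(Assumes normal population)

Answer: χ² = 12.6000, fail to reject H₀

Derivation:
df = n - 1 = 21
χ² = (n-1)s²/σ₀² = 21×9.00/15 = 12.6000
Critical values: χ²_{0.975,21} = 10.283, χ²_{0.025,21} = 35.479
Rejection region: χ² < 10.283 or χ² > 35.479
Decision: fail to reject H₀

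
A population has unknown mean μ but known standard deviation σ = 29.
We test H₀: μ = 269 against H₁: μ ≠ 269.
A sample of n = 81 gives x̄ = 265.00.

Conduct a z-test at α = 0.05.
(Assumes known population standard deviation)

Answer: z = -1.2414, fail to reject H₀

Derivation:
Standard error: SE = σ/√n = 29/√81 = 3.2222
z-statistic: z = (x̄ - μ₀)/SE = (265.00 - 269)/3.2222 = -1.2414
Critical value: ±1.960
p-value = 0.2145
Decision: fail to reject H₀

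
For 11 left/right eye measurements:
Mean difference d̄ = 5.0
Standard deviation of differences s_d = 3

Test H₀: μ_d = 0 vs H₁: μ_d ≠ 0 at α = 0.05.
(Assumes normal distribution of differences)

Answer: t = 5.5279, reject H₀

Derivation:
df = n - 1 = 10
SE = s_d/√n = 3/√11 = 0.9045
t = d̄/SE = 5.0/0.9045 = 5.5279
Critical value: t_{0.025,10} = ±2.228
p-value ≈ 0.0003
Decision: reject H₀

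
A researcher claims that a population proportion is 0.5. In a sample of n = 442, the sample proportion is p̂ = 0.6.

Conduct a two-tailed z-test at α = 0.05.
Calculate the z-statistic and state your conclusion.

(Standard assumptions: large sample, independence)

Answer: z = 4.2047, reject H₀

Derivation:
H₀: p = 0.5, H₁: p ≠ 0.5
Standard error: SE = √(p₀(1-p₀)/n) = √(0.5×0.5/442) = 0.023783
z-statistic: z = (p̂ - p₀)/SE = (0.6 - 0.5)/0.023783 = 4.2047
Critical value: z_0.025 = ±1.960
p-value < 0.0001
Decision: reject H₀ at α = 0.05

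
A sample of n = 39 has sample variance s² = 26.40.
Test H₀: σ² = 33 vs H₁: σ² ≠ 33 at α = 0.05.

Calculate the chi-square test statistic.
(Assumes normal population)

df = n - 1 = 38
χ² = (n-1)s²/σ₀² = 38×26.40/33 = 30.4000
Critical values: χ²_{0.975,38} = 22.878, χ²_{0.025,38} = 56.896
Rejection region: χ² < 22.878 or χ² > 56.896
Decision: fail to reject H₀

Answer: χ² = 30.4000, fail to reject H₀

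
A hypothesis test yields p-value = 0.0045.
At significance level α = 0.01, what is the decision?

Compare p-value to α:
0.0045 < 0.01
Decision: reject H₀

Answer: reject H₀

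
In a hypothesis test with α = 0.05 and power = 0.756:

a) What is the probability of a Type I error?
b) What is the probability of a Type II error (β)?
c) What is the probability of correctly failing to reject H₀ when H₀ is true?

a) Type I error probability = α = 0.05
b) Power = P(reject H₀ | H₁ true) = 1 - β = 0.756, so Type II error probability = β = 1 - Power = 0.244
c) P(fail to reject H₀ | H₀ true) = 1 - α = 0.95

Answer: a) 0.05, b) 0.244, c) 0.95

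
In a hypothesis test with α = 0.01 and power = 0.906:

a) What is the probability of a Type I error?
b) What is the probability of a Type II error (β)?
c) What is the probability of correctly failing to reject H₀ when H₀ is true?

Answer: a) 0.01, b) 0.094, c) 0.99

Derivation:
a) Type I error probability = α = 0.01
b) Power = P(reject H₀ | H₁ true) = 1 - β = 0.906, so Type II error probability = β = 1 - Power = 0.094
c) P(fail to reject H₀ | H₀ true) = 1 - α = 0.99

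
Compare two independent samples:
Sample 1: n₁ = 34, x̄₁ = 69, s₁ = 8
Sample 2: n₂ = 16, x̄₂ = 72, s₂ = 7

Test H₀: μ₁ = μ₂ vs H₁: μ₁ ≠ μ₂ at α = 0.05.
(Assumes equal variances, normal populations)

Answer: t = -1.2849, fail to reject H₀

Derivation:
Pooled variance: s²_p = [33×8² + 15×7²]/(48) = 59.3125
s_p = 7.7015
SE = s_p×√(1/n₁ + 1/n₂) = 7.7015×√(1/34 + 1/16) = 2.3349
t = (x̄₁ - x̄₂)/SE = (69 - 72)/2.3349 = -1.2849
df = 48, t-critical = ±2.011
Decision: fail to reject H₀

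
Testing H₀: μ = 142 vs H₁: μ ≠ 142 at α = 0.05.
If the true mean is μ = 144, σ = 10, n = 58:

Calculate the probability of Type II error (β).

SE = σ/√n = 10/√58 = 1.3131
Critical values: μ₀ ± z_0.025×SE = 142 ± 1.960×1.3131
Acceptance region: (139.4263, 144.5737)
Under H₁ (μ = 144): z_high = (144.5737 - 144)/1.3131 = 0.4369, z_low = (139.4263 - 144)/1.3131 = -3.4831
β = P(not reject | H₁) = Φ(0.4369) - Φ(-3.4831) ≈ 0.6687

Answer: β ≈ 0.6687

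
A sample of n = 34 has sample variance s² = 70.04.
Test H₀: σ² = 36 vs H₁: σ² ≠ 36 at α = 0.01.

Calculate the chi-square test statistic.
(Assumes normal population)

Answer: χ² = 64.2033, reject H₀

Derivation:
df = n - 1 = 33
χ² = (n-1)s²/σ₀² = 33×70.04/36 = 64.2033
Critical values: χ²_{0.995,33} = 15.815, χ²_{0.005,33} = 57.648
Rejection region: χ² < 15.815 or χ² > 57.648
Decision: reject H₀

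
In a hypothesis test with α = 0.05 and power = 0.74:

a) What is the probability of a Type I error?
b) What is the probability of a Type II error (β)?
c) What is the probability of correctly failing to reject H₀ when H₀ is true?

a) Type I error probability = α = 0.05
b) Power = P(reject H₀ | H₁ true) = 1 - β = 0.74, so Type II error probability = β = 1 - Power = 0.26
c) P(fail to reject H₀ | H₀ true) = 1 - α = 0.95

Answer: a) 0.05, b) 0.26, c) 0.95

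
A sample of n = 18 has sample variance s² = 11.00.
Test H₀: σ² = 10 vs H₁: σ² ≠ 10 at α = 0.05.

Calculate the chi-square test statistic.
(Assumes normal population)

Answer: χ² = 18.7000, fail to reject H₀

Derivation:
df = n - 1 = 17
χ² = (n-1)s²/σ₀² = 17×11.00/10 = 18.7000
Critical values: χ²_{0.975,17} = 7.564, χ²_{0.025,17} = 30.191
Rejection region: χ² < 7.564 or χ² > 30.191
Decision: fail to reject H₀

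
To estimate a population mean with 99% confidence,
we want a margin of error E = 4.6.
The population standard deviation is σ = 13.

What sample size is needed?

z_0.005 = 2.576
n = (z×σ/E)² = (2.576×13/4.6)²
n = 52.9984
Round up: n = 53

Answer: n = 53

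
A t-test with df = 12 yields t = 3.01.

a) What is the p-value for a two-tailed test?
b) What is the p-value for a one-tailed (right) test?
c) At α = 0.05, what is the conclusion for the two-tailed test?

Using t-distribution with df = 12:
a) Two-tailed: p = 2×P(T > 3.01) = 0.0109
b) One-tailed: p = P(T > 3.01) = 0.0054
c) 0.0109 < 0.05, reject H₀

Answer: a) 0.0109, b) 0.0054, c) reject H₀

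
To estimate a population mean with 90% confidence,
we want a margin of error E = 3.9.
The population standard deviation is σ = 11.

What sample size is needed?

z_0.05 = 1.645
n = (z×σ/E)² = (1.645×11/3.9)²
n = 21.5272
Round up: n = 22

Answer: n = 22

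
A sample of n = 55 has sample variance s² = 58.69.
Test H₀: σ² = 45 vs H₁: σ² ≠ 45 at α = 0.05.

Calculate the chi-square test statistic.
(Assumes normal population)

df = n - 1 = 54
χ² = (n-1)s²/σ₀² = 54×58.69/45 = 70.4280
Critical values: χ²_{0.975,54} = 35.586, χ²_{0.025,54} = 76.192
Rejection region: χ² < 35.586 or χ² > 76.192
Decision: fail to reject H₀

Answer: χ² = 70.4280, fail to reject H₀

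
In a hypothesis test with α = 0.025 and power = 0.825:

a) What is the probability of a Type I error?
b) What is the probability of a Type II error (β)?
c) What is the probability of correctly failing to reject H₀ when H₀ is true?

a) Type I error probability = α = 0.025
b) Power = P(reject H₀ | H₁ true) = 1 - β = 0.825, so Type II error probability = β = 1 - Power = 0.175
c) P(fail to reject H₀ | H₀ true) = 1 - α = 0.975

Answer: a) 0.025, b) 0.175, c) 0.975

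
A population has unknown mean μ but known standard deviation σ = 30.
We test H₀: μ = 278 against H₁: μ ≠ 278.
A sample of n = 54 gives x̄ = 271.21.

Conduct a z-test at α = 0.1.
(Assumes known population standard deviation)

Answer: z = -1.6632, reject H₀

Derivation:
Standard error: SE = σ/√n = 30/√54 = 4.0825
z-statistic: z = (x̄ - μ₀)/SE = (271.21 - 278)/4.0825 = -1.6632
Critical value: ±1.645
p-value = 0.0963
Decision: reject H₀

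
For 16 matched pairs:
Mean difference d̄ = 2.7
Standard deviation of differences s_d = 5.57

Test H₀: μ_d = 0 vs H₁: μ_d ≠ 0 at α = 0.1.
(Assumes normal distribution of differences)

Answer: t = 1.9390, reject H₀

Derivation:
df = n - 1 = 15
SE = s_d/√n = 5.57/√16 = 1.3925
t = d̄/SE = 2.7/1.3925 = 1.9390
Critical value: t_{0.05,15} = ±1.753
p-value ≈ 0.0716
Decision: reject H₀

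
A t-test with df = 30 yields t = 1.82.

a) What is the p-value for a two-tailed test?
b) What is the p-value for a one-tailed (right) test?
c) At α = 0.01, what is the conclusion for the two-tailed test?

Using t-distribution with df = 30:
a) Two-tailed: p = 2×P(T > 1.82) = 0.0788
b) One-tailed: p = P(T > 1.82) = 0.0394
c) 0.0788 ≥ 0.01, fail to reject H₀

Answer: a) 0.0788, b) 0.0394, c) fail to reject H₀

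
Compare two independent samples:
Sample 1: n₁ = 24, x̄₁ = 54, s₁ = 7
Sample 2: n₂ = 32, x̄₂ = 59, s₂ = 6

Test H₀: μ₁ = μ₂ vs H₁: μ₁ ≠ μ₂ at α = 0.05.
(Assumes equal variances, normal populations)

Pooled variance: s²_p = [23×7² + 31×6²]/(54) = 41.5370
s_p = 6.4449
SE = s_p×√(1/n₁ + 1/n₂) = 6.4449×√(1/24 + 1/32) = 1.7403
t = (x̄₁ - x̄₂)/SE = (54 - 59)/1.7403 = -2.8731
df = 54, t-critical = ±2.005
Decision: reject H₀

Answer: t = -2.8731, reject H₀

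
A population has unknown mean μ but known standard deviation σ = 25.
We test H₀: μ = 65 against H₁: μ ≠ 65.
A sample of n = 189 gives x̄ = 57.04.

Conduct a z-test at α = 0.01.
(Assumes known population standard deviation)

Answer: z = -4.3772, reject H₀

Derivation:
Standard error: SE = σ/√n = 25/√189 = 1.8185
z-statistic: z = (x̄ - μ₀)/SE = (57.04 - 65)/1.8185 = -4.3772
Critical value: ±2.576
p-value < 0.0001
Decision: reject H₀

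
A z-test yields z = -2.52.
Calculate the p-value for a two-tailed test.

For z = -2.52:
p = 2×P(Z > |-2.52|) = 2×(1 - Φ(2.52)) = 0.0117

Answer: p-value ≈ 0.0117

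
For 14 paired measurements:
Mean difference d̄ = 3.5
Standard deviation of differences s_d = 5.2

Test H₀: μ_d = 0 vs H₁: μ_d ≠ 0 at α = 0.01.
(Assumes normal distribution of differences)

df = n - 1 = 13
SE = s_d/√n = 5.2/√14 = 1.3898
t = d̄/SE = 3.5/1.3898 = 2.5183
Critical value: t_{0.005,13} = ±3.012
p-value ≈ 0.0257
Decision: fail to reject H₀

Answer: t = 2.5183, fail to reject H₀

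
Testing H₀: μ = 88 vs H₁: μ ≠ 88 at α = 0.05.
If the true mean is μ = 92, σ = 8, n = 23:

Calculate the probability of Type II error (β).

SE = σ/√n = 8/√23 = 1.6681
Critical values: μ₀ ± z_0.025×SE = 88 ± 1.960×1.6681
Acceptance region: (84.7305, 91.2695)
Under H₁ (μ = 92): z_high = (91.2695 - 92)/1.6681 = -0.4379, z_low = (84.7305 - 92)/1.6681 = -4.3580
β = P(not reject | H₁) = Φ(-0.4379) - Φ(-4.3580) ≈ 0.3307

Answer: β ≈ 0.3307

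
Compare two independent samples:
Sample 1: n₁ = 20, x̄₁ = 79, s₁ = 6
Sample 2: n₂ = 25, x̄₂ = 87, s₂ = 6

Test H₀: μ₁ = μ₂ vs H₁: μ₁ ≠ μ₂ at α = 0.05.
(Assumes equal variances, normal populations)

Pooled variance: s²_p = [19×6² + 24×6²]/(43) = 36.0000
s_p = 6.0000
SE = s_p×√(1/n₁ + 1/n₂) = 6.0000×√(1/20 + 1/25) = 1.8000
t = (x̄₁ - x̄₂)/SE = (79 - 87)/1.8000 = -4.4444
df = 43, t-critical = ±2.017
Decision: reject H₀

Answer: t = -4.4444, reject H₀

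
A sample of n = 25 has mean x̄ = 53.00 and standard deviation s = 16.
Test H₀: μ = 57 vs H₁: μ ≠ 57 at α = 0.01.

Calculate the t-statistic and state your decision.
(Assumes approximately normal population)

df = n - 1 = 24
SE = s/√n = 16/√25 = 3.2000
t = (x̄ - μ₀)/SE = (53.00 - 57)/3.2000 = -1.2500
Critical value: t_{0.005,24} = ±2.797
p-value ≈ 0.2234
Decision: fail to reject H₀

Answer: t = -1.2500, fail to reject H₀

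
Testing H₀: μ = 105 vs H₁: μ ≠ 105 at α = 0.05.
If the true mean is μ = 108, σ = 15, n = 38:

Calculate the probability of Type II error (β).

Answer: β ≈ 0.7657

Derivation:
SE = σ/√n = 15/√38 = 2.4333
Critical values: μ₀ ± z_0.025×SE = 105 ± 1.960×2.4333
Acceptance region: (100.2307, 109.7693)
Under H₁ (μ = 108): z_high = (109.7693 - 108)/2.4333 = 0.7271, z_low = (100.2307 - 108)/2.4333 = -3.1929
β = P(not reject | H₁) = Φ(0.7271) - Φ(-3.1929) ≈ 0.7657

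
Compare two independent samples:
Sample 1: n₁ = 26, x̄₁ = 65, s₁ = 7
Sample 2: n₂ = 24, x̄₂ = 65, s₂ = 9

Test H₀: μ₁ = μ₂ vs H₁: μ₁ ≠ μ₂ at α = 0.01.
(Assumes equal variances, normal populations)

Pooled variance: s²_p = [25×7² + 23×9²]/(48) = 64.3333
s_p = 8.0208
SE = s_p×√(1/n₁ + 1/n₂) = 8.0208×√(1/26 + 1/24) = 2.2704
t = (x̄₁ - x̄₂)/SE = (65 - 65)/2.2704 = 0.0000
df = 48, t-critical = ±2.682
Decision: fail to reject H₀

Answer: t = 0.0000, fail to reject H₀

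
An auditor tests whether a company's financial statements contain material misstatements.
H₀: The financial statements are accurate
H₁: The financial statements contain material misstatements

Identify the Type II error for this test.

Answer: Failing to detect material misstatements that are actually present

Derivation:
Type I error: rejecting H₀ when it is actually true (false positive).
Type II error: failing to reject H₀ when H₁ is actually true (false negative).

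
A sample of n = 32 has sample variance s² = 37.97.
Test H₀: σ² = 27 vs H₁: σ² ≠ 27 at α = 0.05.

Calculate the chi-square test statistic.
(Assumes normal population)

Answer: χ² = 43.5952, fail to reject H₀

Derivation:
df = n - 1 = 31
χ² = (n-1)s²/σ₀² = 31×37.97/27 = 43.5952
Critical values: χ²_{0.975,31} = 17.539, χ²_{0.025,31} = 48.232
Rejection region: χ² < 17.539 or χ² > 48.232
Decision: fail to reject H₀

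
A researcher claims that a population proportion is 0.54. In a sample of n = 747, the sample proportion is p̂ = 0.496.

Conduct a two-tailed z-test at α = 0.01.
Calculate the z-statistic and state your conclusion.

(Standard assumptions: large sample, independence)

H₀: p = 0.54, H₁: p ≠ 0.54
Standard error: SE = √(p₀(1-p₀)/n) = √(0.54×0.46/747) = 0.018235
z-statistic: z = (p̂ - p₀)/SE = (0.496 - 0.54)/0.018235 = -2.4129
Critical value: z_0.005 = ±2.576
p-value = 0.0158
Decision: fail to reject H₀ at α = 0.01

Answer: z = -2.4129, fail to reject H₀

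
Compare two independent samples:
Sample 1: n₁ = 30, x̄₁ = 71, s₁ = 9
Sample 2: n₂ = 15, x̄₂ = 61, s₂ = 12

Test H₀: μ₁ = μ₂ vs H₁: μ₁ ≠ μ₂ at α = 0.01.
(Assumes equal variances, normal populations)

Answer: t = 3.1386, reject H₀

Derivation:
Pooled variance: s²_p = [29×9² + 14×12²]/(43) = 101.5116
s_p = 10.0753
SE = s_p×√(1/n₁ + 1/n₂) = 10.0753×√(1/30 + 1/15) = 3.1861
t = (x̄₁ - x̄₂)/SE = (71 - 61)/3.1861 = 3.1386
df = 43, t-critical = ±2.695
Decision: reject H₀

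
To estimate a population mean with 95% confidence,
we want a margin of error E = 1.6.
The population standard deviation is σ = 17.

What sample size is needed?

Answer: n = 434

Derivation:
z_0.025 = 1.960
n = (z×σ/E)² = (1.960×17/1.6)²
n = 433.6806
Round up: n = 434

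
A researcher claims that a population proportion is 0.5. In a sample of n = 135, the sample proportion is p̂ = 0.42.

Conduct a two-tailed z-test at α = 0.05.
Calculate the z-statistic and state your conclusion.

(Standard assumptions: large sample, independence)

Answer: z = -1.8590, fail to reject H₀

Derivation:
H₀: p = 0.5, H₁: p ≠ 0.5
Standard error: SE = √(p₀(1-p₀)/n) = √(0.5×0.5/135) = 0.043033
z-statistic: z = (p̂ - p₀)/SE = (0.42 - 0.5)/0.043033 = -1.8590
Critical value: z_0.025 = ±1.960
p-value = 0.0630
Decision: fail to reject H₀ at α = 0.05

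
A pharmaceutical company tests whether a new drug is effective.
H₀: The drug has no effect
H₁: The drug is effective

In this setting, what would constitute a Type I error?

Answer: Concluding the drug is effective when it actually has no effect

Derivation:
Type I error: rejecting H₀ when it is actually true (false positive).
Type II error: failing to reject H₀ when H₁ is actually true (false negative).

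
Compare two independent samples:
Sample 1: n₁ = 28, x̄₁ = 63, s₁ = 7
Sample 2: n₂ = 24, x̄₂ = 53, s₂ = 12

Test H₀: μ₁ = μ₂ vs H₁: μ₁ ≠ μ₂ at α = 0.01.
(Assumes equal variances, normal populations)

Answer: t = 3.7337, reject H₀

Derivation:
Pooled variance: s²_p = [27×7² + 23×12²]/(50) = 92.7000
s_p = 9.6281
SE = s_p×√(1/n₁ + 1/n₂) = 9.6281×√(1/28 + 1/24) = 2.6783
t = (x̄₁ - x̄₂)/SE = (63 - 53)/2.6783 = 3.7337
df = 50, t-critical = ±2.678
Decision: reject H₀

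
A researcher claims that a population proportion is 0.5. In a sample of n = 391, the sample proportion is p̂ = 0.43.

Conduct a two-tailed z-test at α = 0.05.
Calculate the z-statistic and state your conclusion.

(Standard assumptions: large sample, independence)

H₀: p = 0.5, H₁: p ≠ 0.5
Standard error: SE = √(p₀(1-p₀)/n) = √(0.5×0.5/391) = 0.025286
z-statistic: z = (p̂ - p₀)/SE = (0.43 - 0.5)/0.025286 = -2.7683
Critical value: z_0.025 = ±1.960
p-value = 0.0056
Decision: reject H₀ at α = 0.05

Answer: z = -2.7683, reject H₀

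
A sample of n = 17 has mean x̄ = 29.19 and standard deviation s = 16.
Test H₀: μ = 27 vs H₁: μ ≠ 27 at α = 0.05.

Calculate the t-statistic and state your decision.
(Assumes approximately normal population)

df = n - 1 = 16
SE = s/√n = 16/√17 = 3.8806
t = (x̄ - μ₀)/SE = (29.19 - 27)/3.8806 = 0.5643
Critical value: t_{0.025,16} = ±2.120
p-value ≈ 0.5804
Decision: fail to reject H₀

Answer: t = 0.5643, fail to reject H₀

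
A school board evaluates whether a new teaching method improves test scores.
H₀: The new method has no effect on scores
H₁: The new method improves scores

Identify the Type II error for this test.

Type I error: rejecting H₀ when it is actually true (false positive).
Type II error: failing to reject H₀ when H₁ is actually true (false negative).

Answer: Failing to adopt an effective teaching method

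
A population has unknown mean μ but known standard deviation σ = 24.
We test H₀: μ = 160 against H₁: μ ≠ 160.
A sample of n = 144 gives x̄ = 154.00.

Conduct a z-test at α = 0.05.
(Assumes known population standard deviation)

Answer: z = -3.0000, reject H₀

Derivation:
Standard error: SE = σ/√n = 24/√144 = 2.0000
z-statistic: z = (x̄ - μ₀)/SE = (154.00 - 160)/2.0000 = -3.0000
Critical value: ±1.960
p-value = 0.0027
Decision: reject H₀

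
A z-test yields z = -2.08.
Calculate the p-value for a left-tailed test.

Answer: p-value ≈ 0.0188

Derivation:
For z = -2.08:
p = P(Z < -2.08) = Φ(-2.08) = 0.0188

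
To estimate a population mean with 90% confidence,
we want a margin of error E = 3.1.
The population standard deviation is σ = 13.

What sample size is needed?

Answer: n = 48

Derivation:
z_0.05 = 1.645
n = (z×σ/E)² = (1.645×13/3.1)²
n = 47.5877
Round up: n = 48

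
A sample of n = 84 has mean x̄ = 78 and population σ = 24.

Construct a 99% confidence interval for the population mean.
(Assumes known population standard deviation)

Answer: (71.2545, 84.7455)

Derivation:
Confidence level: 99%, α = 0.01
z_0.005 = 2.576
SE = σ/√n = 24/√84 = 2.6186
Margin of error = 2.576 × 2.6186 = 6.7455
CI: x̄ ± margin = 78 ± 6.7455
CI: (71.2545, 84.7455)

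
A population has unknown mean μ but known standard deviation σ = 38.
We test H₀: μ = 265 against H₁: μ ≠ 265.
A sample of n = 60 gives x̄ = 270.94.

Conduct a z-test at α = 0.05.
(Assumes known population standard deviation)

Answer: z = 1.2108, fail to reject H₀

Derivation:
Standard error: SE = σ/√n = 38/√60 = 4.9058
z-statistic: z = (x̄ - μ₀)/SE = (270.94 - 265)/4.9058 = 1.2108
Critical value: ±1.960
p-value = 0.2260
Decision: fail to reject H₀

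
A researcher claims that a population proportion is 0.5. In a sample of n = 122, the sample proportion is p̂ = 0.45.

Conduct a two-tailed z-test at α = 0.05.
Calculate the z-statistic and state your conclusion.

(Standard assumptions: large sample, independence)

H₀: p = 0.5, H₁: p ≠ 0.5
Standard error: SE = √(p₀(1-p₀)/n) = √(0.5×0.5/122) = 0.045268
z-statistic: z = (p̂ - p₀)/SE = (0.45 - 0.5)/0.045268 = -1.1045
Critical value: z_0.025 = ±1.960
p-value = 0.2694
Decision: fail to reject H₀ at α = 0.05

Answer: z = -1.1045, fail to reject H₀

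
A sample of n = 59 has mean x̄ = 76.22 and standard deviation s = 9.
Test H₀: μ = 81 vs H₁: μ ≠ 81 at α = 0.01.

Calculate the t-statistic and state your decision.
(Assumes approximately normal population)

Answer: t = -4.0795, reject H₀

Derivation:
df = n - 1 = 58
SE = s/√n = 9/√59 = 1.1717
t = (x̄ - μ₀)/SE = (76.22 - 81)/1.1717 = -4.0795
Critical value: t_{0.005,58} = ±2.663
p-value ≈ 0.0001
Decision: reject H₀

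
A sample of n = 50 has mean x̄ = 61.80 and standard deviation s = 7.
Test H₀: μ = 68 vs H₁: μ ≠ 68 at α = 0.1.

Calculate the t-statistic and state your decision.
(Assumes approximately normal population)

df = n - 1 = 49
SE = s/√n = 7/√50 = 0.9899
t = (x̄ - μ₀)/SE = (61.80 - 68)/0.9899 = -6.2633
Critical value: t_{0.05,49} = ±1.677
p-value < 0.0001
Decision: reject H₀

Answer: t = -6.2633, reject H₀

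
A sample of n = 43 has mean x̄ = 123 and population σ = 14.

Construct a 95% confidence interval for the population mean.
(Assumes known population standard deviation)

Confidence level: 95%, α = 0.05
z_0.025 = 1.960
SE = σ/√n = 14/√43 = 2.1350
Margin of error = 1.960 × 2.1350 = 4.1846
CI: x̄ ± margin = 123 ± 4.1846
CI: (118.8154, 127.1846)

Answer: (118.8154, 127.1846)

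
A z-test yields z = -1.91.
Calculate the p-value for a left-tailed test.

For z = -1.91:
p = P(Z < -1.91) = Φ(-1.91) = 0.0281

Answer: p-value ≈ 0.0281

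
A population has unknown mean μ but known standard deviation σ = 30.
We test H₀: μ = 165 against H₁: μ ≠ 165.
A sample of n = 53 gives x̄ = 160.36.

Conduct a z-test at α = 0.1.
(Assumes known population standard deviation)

Standard error: SE = σ/√n = 30/√53 = 4.1208
z-statistic: z = (x̄ - μ₀)/SE = (160.36 - 165)/4.1208 = -1.1260
Critical value: ±1.645
p-value = 0.2602
Decision: fail to reject H₀

Answer: z = -1.1260, fail to reject H₀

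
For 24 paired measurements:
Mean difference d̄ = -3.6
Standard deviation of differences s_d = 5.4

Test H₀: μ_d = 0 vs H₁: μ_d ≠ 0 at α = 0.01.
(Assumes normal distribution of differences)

df = n - 1 = 23
SE = s_d/√n = 5.4/√24 = 1.1023
t = d̄/SE = -3.6/1.1023 = -3.2659
Critical value: t_{0.005,23} = ±2.807
p-value ≈ 0.0034
Decision: reject H₀

Answer: t = -3.2659, reject H₀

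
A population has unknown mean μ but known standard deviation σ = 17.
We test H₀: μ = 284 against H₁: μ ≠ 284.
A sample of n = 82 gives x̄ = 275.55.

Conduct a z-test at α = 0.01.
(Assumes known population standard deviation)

Standard error: SE = σ/√n = 17/√82 = 1.8773
z-statistic: z = (x̄ - μ₀)/SE = (275.55 - 284)/1.8773 = -4.5011
Critical value: ±2.576
p-value < 0.0001
Decision: reject H₀

Answer: z = -4.5011, reject H₀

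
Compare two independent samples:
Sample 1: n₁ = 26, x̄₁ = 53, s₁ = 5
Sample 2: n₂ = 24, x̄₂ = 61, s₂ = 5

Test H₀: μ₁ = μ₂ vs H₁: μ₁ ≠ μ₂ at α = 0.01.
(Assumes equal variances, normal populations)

Pooled variance: s²_p = [25×5² + 23×5²]/(48) = 25.0000
s_p = 5.0000
SE = s_p×√(1/n₁ + 1/n₂) = 5.0000×√(1/26 + 1/24) = 1.4153
t = (x̄₁ - x̄₂)/SE = (53 - 61)/1.4153 = -5.6525
df = 48, t-critical = ±2.682
Decision: reject H₀

Answer: t = -5.6525, reject H₀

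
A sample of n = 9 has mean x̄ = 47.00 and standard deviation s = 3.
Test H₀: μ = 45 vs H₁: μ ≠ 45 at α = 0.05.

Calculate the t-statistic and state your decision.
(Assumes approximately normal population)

Answer: t = 2.0000, fail to reject H₀

Derivation:
df = n - 1 = 8
SE = s/√n = 3/√9 = 1.0000
t = (x̄ - μ₀)/SE = (47.00 - 45)/1.0000 = 2.0000
Critical value: t_{0.025,8} = ±2.306
p-value ≈ 0.0805
Decision: fail to reject H₀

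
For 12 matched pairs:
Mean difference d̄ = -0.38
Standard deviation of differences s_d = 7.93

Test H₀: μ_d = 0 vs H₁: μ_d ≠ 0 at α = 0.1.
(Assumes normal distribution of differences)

df = n - 1 = 11
SE = s_d/√n = 7.93/√12 = 2.2892
t = d̄/SE = -0.38/2.2892 = -0.1660
Critical value: t_{0.05,11} = ±1.796
p-value ≈ 0.8712
Decision: fail to reject H₀

Answer: t = -0.1660, fail to reject H₀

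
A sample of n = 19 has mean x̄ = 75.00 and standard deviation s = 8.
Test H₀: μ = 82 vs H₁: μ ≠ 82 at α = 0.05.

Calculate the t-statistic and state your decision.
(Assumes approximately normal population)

Answer: t = -3.8141, reject H₀

Derivation:
df = n - 1 = 18
SE = s/√n = 8/√19 = 1.8353
t = (x̄ - μ₀)/SE = (75.00 - 82)/1.8353 = -3.8141
Critical value: t_{0.025,18} = ±2.101
p-value ≈ 0.0013
Decision: reject H₀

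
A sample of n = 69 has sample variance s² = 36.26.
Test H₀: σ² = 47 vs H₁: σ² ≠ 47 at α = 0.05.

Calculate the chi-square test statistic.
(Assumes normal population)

df = n - 1 = 68
χ² = (n-1)s²/σ₀² = 68×36.26/47 = 52.4613
Critical values: χ²_{0.975,68} = 47.092, χ²_{0.025,68} = 92.689
Rejection region: χ² < 47.092 or χ² > 92.689
Decision: fail to reject H₀

Answer: χ² = 52.4613, fail to reject H₀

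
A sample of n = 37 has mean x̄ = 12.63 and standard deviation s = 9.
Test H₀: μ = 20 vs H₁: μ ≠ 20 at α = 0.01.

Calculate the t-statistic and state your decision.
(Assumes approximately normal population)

df = n - 1 = 36
SE = s/√n = 9/√37 = 1.4796
t = (x̄ - μ₀)/SE = (12.63 - 20)/1.4796 = -4.9811
Critical value: t_{0.005,36} = ±2.719
p-value < 0.0001
Decision: reject H₀

Answer: t = -4.9811, reject H₀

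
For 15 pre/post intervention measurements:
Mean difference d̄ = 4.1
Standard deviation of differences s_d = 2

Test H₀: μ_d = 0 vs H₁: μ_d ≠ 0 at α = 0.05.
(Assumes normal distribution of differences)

Answer: t = 7.9396, reject H₀

Derivation:
df = n - 1 = 14
SE = s_d/√n = 2/√15 = 0.5164
t = d̄/SE = 4.1/0.5164 = 7.9396
Critical value: t_{0.025,14} = ±2.145
p-value < 0.0001
Decision: reject H₀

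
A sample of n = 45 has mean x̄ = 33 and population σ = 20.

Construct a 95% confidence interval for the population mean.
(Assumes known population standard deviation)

Answer: (27.1565, 38.8435)

Derivation:
Confidence level: 95%, α = 0.05
z_0.025 = 1.960
SE = σ/√n = 20/√45 = 2.9814
Margin of error = 1.960 × 2.9814 = 5.8435
CI: x̄ ± margin = 33 ± 5.8435
CI: (27.1565, 38.8435)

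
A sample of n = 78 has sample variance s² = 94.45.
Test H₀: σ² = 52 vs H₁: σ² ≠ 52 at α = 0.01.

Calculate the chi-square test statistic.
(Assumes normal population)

Answer: χ² = 139.8587, reject H₀

Derivation:
df = n - 1 = 77
χ² = (n-1)s²/σ₀² = 77×94.45/52 = 139.8587
Critical values: χ²_{0.995,77} = 48.788, χ²_{0.005,77} = 112.704
Rejection region: χ² < 48.788 or χ² > 112.704
Decision: reject H₀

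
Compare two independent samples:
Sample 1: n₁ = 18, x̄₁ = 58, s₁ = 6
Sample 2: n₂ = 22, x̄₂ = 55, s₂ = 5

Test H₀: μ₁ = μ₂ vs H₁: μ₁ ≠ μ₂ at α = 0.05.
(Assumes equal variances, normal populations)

Pooled variance: s²_p = [17×6² + 21×5²]/(38) = 29.9211
s_p = 5.4700
SE = s_p×√(1/n₁ + 1/n₂) = 5.4700×√(1/18 + 1/22) = 1.7385
t = (x̄₁ - x̄₂)/SE = (58 - 55)/1.7385 = 1.7256
df = 38, t-critical = ±2.024
Decision: fail to reject H₀

Answer: t = 1.7256, fail to reject H₀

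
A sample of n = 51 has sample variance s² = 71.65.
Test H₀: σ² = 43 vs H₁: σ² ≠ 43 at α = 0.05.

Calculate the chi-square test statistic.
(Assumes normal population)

Answer: χ² = 83.3140, reject H₀

Derivation:
df = n - 1 = 50
χ² = (n-1)s²/σ₀² = 50×71.65/43 = 83.3140
Critical values: χ²_{0.975,50} = 32.357, χ²_{0.025,50} = 71.420
Rejection region: χ² < 32.357 or χ² > 71.420
Decision: reject H₀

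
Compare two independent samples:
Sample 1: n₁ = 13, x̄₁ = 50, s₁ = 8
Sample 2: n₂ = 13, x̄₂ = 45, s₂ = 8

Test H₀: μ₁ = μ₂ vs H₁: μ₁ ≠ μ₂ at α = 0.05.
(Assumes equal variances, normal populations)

Answer: t = 1.5934, fail to reject H₀

Derivation:
Pooled variance: s²_p = [12×8² + 12×8²]/(24) = 64.0000
s_p = 8.0000
SE = s_p×√(1/n₁ + 1/n₂) = 8.0000×√(1/13 + 1/13) = 3.1379
t = (x̄₁ - x̄₂)/SE = (50 - 45)/3.1379 = 1.5934
df = 24, t-critical = ±2.064
Decision: fail to reject H₀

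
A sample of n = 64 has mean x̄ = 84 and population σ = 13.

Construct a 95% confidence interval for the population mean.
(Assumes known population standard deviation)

Answer: (80.8150, 87.1850)

Derivation:
Confidence level: 95%, α = 0.05
z_0.025 = 1.960
SE = σ/√n = 13/√64 = 1.6250
Margin of error = 1.960 × 1.6250 = 3.1850
CI: x̄ ± margin = 84 ± 3.1850
CI: (80.8150, 87.1850)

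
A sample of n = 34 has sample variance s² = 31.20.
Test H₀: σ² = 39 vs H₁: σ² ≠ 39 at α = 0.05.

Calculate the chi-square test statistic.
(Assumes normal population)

df = n - 1 = 33
χ² = (n-1)s²/σ₀² = 33×31.20/39 = 26.4000
Critical values: χ²_{0.975,33} = 19.047, χ²_{0.025,33} = 50.725
Rejection region: χ² < 19.047 or χ² > 50.725
Decision: fail to reject H₀

Answer: χ² = 26.4000, fail to reject H₀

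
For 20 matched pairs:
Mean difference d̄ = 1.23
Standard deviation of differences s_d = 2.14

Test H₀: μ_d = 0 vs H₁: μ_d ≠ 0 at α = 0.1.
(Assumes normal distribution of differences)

df = n - 1 = 19
SE = s_d/√n = 2.14/√20 = 0.4785
t = d̄/SE = 1.23/0.4785 = 2.5705
Critical value: t_{0.05,19} = ±1.729
p-value ≈ 0.0187
Decision: reject H₀

Answer: t = 2.5705, reject H₀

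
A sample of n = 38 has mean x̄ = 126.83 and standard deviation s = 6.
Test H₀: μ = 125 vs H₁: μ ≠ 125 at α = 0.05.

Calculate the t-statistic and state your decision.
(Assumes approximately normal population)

Answer: t = 1.8802, fail to reject H₀

Derivation:
df = n - 1 = 37
SE = s/√n = 6/√38 = 0.9733
t = (x̄ - μ₀)/SE = (126.83 - 125)/0.9733 = 1.8802
Critical value: t_{0.025,37} = ±2.026
p-value ≈ 0.0680
Decision: fail to reject H₀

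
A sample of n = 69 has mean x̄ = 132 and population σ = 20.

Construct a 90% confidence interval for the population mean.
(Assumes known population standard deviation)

Answer: (128.0393, 135.9607)

Derivation:
Confidence level: 90%, α = 0.1
z_0.05 = 1.645
SE = σ/√n = 20/√69 = 2.4077
Margin of error = 1.645 × 2.4077 = 3.9607
CI: x̄ ± margin = 132 ± 3.9607
CI: (128.0393, 135.9607)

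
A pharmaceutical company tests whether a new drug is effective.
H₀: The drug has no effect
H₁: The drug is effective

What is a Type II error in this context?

Answer: Failing to detect the drug's effect when it actually works

Derivation:
A Type I error (probability α) occurs when we reject a true H₀.
A Type II error (probability β) occurs when we fail to reject a false H₀.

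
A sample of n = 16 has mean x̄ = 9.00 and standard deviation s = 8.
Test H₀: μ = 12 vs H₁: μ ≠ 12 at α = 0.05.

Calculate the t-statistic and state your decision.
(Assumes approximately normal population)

Answer: t = -1.5000, fail to reject H₀

Derivation:
df = n - 1 = 15
SE = s/√n = 8/√16 = 2.0000
t = (x̄ - μ₀)/SE = (9.00 - 12)/2.0000 = -1.5000
Critical value: t_{0.025,15} = ±2.131
p-value ≈ 0.1544
Decision: fail to reject H₀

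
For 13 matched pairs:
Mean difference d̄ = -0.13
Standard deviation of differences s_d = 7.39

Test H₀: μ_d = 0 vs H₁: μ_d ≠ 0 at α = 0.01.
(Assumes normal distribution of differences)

Answer: t = -0.0634, fail to reject H₀

Derivation:
df = n - 1 = 12
SE = s_d/√n = 7.39/√13 = 2.0496
t = d̄/SE = -0.13/2.0496 = -0.0634
Critical value: t_{0.005,12} = ±3.055
p-value ≈ 0.9505
Decision: fail to reject H₀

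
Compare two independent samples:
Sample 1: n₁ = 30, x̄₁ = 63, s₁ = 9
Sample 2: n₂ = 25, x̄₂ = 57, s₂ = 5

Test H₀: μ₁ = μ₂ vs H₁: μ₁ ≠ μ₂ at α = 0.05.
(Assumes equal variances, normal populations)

Pooled variance: s²_p = [29×9² + 24×5²]/(53) = 55.6415
s_p = 7.4593
SE = s_p×√(1/n₁ + 1/n₂) = 7.4593×√(1/30 + 1/25) = 2.0200
t = (x̄₁ - x̄₂)/SE = (63 - 57)/2.0200 = 2.9703
df = 53, t-critical = ±2.006
Decision: reject H₀

Answer: t = 2.9703, reject H₀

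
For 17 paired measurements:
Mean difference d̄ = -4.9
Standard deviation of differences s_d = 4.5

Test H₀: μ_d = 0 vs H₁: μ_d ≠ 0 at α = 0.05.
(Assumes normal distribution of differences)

df = n - 1 = 16
SE = s_d/√n = 4.5/√17 = 1.0914
t = d̄/SE = -4.9/1.0914 = -4.4896
Critical value: t_{0.025,16} = ±2.120
p-value ≈ 0.0004
Decision: reject H₀

Answer: t = -4.4896, reject H₀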